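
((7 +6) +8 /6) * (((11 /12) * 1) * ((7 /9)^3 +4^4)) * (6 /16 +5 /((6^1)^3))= 3802721813 /2834352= 1341.65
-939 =-939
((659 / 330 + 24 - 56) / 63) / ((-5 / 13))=1.24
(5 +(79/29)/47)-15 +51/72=-302053/32712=-9.23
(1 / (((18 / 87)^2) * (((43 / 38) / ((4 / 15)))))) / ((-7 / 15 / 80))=-2556640 / 2709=-943.76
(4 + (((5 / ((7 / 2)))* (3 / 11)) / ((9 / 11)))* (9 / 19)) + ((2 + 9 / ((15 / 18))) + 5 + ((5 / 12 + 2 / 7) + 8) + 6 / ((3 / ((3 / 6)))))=253189 / 7980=31.73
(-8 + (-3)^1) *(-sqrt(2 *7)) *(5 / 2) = 55 *sqrt(14) / 2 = 102.90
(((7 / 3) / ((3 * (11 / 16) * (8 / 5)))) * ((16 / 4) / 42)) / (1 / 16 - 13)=-320 / 61479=-0.01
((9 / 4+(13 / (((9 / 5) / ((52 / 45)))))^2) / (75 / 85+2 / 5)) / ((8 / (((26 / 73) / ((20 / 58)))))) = 12093481777 / 1670588064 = 7.24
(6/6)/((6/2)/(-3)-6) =-1/7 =-0.14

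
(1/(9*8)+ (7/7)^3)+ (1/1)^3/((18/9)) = 109/72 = 1.51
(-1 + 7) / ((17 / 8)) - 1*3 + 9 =150 / 17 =8.82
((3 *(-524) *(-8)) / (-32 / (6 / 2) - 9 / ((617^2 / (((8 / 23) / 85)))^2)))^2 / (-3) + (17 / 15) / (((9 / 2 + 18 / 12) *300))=-3838296130923008867496342855432839726480938903 / 8283848036436549253531711595117148507000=-463347.00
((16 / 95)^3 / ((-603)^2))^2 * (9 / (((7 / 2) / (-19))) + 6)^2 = 268435456 / 846612026521277258025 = 0.00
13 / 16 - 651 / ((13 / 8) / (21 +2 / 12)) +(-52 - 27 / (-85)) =-150820339 / 17680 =-8530.56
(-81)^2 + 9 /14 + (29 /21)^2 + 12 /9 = 5790227 /882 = 6564.88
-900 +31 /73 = -65669 /73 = -899.58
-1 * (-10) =10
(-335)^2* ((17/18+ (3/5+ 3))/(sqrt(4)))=255000.14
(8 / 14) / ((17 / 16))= 64 / 119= 0.54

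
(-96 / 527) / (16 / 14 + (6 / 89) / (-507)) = -5053776 / 31702739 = -0.16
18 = 18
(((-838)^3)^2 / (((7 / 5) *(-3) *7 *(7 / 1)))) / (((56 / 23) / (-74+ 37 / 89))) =10867401208028459901160 / 213689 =50856156414361337.74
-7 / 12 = -0.58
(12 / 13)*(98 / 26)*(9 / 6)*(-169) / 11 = -882 / 11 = -80.18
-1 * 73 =-73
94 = 94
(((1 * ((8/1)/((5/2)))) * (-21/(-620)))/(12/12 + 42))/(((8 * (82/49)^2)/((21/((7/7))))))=1058841/448154600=0.00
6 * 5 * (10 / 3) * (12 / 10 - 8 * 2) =-1480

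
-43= -43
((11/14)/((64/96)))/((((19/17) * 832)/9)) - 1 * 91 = -40273735/442624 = -90.99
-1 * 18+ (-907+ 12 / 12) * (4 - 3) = -924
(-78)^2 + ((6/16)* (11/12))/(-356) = 6084.00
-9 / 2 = -4.50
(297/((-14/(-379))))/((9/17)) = 212619/14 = 15187.07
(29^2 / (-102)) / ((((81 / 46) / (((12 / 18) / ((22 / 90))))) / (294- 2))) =-3728.89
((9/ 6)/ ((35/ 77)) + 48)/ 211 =513/ 2110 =0.24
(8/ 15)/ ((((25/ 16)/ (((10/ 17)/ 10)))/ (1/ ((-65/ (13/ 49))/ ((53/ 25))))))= -6784/ 39046875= -0.00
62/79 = 0.78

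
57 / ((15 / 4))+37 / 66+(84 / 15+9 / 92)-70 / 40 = 149587 / 7590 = 19.71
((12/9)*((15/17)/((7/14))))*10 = 400/17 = 23.53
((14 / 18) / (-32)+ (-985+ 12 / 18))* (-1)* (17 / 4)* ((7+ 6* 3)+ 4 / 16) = 486760915 / 4608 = 105633.88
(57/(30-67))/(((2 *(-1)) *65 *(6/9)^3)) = 1539/38480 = 0.04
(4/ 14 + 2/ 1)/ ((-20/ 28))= -3.20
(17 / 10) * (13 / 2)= 221 / 20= 11.05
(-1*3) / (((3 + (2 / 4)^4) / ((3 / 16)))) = -9 / 49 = -0.18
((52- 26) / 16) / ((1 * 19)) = 13 / 152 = 0.09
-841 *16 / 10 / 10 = -3364 / 25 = -134.56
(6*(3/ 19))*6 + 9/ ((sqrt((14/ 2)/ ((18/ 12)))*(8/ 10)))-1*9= -63/ 19 + 45*sqrt(42)/ 56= 1.89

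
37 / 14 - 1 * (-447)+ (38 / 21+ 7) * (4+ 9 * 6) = 40345 / 42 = 960.60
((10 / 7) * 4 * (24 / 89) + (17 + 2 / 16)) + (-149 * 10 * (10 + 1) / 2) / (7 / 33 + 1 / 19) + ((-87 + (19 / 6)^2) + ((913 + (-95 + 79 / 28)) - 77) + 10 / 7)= -112683483019 / 3723048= -30266.46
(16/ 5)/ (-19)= -16/ 95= -0.17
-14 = -14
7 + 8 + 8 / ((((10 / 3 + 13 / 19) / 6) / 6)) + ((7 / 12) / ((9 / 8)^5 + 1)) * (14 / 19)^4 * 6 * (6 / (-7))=86.37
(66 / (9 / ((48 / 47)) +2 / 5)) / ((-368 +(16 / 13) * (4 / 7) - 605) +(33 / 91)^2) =-66248 / 8989725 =-0.01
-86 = -86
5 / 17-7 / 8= -79 / 136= -0.58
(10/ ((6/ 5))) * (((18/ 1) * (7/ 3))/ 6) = 175/ 3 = 58.33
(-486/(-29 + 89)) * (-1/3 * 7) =189/10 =18.90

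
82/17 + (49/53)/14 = 8811/1802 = 4.89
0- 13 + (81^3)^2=282429536468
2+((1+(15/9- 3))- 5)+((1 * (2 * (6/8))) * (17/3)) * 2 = 41/3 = 13.67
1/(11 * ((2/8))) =4/11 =0.36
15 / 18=5 / 6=0.83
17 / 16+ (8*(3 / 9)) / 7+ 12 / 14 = 773 / 336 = 2.30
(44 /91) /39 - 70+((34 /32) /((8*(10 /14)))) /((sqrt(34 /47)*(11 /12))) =-248386 /3549+21*sqrt(1598) /3520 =-69.75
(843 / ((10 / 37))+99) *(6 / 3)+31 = 32336 / 5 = 6467.20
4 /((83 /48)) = 192 /83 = 2.31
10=10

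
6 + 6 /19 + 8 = 272 /19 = 14.32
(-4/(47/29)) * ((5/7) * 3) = -1740/329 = -5.29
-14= -14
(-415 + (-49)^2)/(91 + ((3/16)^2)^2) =130154496/5963857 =21.82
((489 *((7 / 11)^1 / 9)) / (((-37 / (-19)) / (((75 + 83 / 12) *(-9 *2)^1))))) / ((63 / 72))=-12177404 / 407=-29919.91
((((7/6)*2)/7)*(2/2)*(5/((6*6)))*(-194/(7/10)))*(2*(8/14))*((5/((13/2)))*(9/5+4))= -1125200/17199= -65.42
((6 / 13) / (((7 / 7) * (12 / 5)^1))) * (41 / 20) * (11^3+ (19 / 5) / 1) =136817 / 260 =526.22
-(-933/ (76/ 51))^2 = -2264141889/ 5776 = -391991.32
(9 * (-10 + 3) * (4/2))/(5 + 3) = -63/4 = -15.75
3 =3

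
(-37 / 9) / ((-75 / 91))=3367 / 675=4.99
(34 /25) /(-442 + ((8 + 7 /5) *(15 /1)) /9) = -102 /31975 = -0.00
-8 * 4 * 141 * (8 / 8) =-4512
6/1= 6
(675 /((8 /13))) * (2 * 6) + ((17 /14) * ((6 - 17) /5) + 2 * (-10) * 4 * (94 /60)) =1368622 /105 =13034.50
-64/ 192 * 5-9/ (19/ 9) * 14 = -3497/ 57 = -61.35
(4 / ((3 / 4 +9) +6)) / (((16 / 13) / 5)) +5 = 380 / 63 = 6.03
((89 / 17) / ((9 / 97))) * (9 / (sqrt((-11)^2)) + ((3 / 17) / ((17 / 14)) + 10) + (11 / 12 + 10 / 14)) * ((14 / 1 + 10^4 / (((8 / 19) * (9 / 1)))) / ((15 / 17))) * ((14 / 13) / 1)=69322270266790 / 30127383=2300972.18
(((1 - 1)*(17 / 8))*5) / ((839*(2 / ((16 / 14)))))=0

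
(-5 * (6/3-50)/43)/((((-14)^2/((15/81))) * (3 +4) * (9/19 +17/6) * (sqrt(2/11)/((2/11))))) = 3800 * sqrt(22)/183492309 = 0.00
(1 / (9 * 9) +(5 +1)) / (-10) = -0.60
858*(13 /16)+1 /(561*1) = 697.13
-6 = -6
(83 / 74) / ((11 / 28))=1162 / 407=2.86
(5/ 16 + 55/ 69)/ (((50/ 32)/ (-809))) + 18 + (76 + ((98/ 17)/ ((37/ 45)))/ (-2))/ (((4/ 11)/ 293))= 10044012929/ 173604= 57855.88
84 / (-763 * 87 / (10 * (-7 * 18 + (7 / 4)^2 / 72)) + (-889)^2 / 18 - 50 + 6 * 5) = 0.00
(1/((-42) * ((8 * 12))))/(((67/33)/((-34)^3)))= 54043/11256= 4.80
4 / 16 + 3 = 13 / 4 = 3.25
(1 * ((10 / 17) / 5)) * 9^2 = 162 / 17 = 9.53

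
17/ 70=0.24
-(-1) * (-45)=-45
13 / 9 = 1.44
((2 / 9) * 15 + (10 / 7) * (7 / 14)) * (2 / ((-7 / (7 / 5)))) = -34 / 21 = -1.62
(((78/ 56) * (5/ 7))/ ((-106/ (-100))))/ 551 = 4875/ 2861894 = 0.00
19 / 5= 3.80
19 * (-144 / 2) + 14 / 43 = -58810 / 43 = -1367.67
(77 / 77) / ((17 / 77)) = 77 / 17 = 4.53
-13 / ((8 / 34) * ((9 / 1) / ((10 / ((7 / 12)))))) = -2210 / 21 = -105.24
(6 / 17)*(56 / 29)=336 / 493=0.68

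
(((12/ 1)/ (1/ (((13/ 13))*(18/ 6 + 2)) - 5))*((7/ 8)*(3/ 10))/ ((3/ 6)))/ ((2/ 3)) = -63/ 32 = -1.97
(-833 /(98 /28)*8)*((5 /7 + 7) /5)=-14688 /5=-2937.60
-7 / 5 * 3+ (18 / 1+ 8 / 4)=79 / 5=15.80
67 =67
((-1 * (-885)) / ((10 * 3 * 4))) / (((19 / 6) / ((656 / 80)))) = 7257 / 380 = 19.10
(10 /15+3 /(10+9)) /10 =47 /570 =0.08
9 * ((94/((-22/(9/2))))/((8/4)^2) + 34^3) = 31124961/88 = 353692.74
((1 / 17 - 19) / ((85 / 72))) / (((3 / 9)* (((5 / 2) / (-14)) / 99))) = 192798144 / 7225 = 26684.86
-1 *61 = -61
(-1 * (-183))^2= 33489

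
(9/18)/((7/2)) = 1/7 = 0.14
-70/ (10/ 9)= -63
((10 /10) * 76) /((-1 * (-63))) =76 /63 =1.21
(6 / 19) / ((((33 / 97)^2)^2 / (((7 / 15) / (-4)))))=-619704967 / 225324990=-2.75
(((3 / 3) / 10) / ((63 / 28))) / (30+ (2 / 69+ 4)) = 23 / 17610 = 0.00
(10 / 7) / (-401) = -10 / 2807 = -0.00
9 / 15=3 / 5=0.60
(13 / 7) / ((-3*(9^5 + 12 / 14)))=-13 / 1240047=-0.00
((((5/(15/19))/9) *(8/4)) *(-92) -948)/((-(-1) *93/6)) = -58184/837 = -69.51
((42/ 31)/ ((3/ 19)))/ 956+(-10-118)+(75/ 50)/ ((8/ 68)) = -3415283/ 29636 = -115.24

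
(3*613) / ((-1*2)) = -1839 / 2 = -919.50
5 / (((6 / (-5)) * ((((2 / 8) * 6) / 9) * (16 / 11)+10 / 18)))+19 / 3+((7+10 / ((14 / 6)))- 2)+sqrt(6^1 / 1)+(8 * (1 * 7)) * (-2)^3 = -1451965 / 3318+sqrt(6) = -435.15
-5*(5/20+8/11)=-215/44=-4.89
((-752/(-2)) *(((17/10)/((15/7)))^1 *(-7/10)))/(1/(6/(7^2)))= -3196/125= -25.57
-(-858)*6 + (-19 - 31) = 5098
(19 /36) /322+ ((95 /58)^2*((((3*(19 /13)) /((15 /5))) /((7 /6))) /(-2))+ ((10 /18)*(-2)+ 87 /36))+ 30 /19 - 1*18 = -1925724031 /114665304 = -16.79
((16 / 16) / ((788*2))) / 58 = 1 / 91408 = 0.00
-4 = -4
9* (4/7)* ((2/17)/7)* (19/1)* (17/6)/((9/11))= 836/147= 5.69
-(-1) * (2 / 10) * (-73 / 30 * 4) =-146 / 75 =-1.95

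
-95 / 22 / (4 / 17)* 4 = -1615 / 22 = -73.41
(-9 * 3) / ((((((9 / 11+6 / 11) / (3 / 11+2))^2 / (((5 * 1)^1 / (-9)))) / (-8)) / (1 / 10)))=-100 / 3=-33.33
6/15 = 2/5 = 0.40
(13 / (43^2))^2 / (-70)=-169 / 239316070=-0.00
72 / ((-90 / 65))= -52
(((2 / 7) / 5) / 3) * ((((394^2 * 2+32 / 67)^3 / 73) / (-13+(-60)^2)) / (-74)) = -9001061526646307708416 / 305963533636005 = -29418739.61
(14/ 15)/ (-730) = -0.00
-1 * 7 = -7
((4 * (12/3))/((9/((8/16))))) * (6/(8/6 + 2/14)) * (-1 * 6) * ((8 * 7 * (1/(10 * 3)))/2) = -20.23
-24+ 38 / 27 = -610 / 27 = -22.59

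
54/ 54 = 1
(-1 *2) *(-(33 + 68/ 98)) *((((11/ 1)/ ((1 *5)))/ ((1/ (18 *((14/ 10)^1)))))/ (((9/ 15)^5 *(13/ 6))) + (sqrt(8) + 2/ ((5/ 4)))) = 22473.02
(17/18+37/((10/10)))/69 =683/1242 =0.55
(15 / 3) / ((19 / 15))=75 / 19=3.95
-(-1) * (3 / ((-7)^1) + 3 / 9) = -2 / 21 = -0.10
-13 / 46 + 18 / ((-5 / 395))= -65425 / 46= -1422.28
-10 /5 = -2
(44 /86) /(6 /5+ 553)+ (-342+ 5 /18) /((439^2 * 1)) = -351322523 /413339135634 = -0.00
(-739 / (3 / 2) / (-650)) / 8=739 / 7800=0.09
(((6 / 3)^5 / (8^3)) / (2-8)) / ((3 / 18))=-0.06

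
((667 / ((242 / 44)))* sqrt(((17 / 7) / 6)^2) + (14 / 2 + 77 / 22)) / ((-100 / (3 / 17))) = -0.11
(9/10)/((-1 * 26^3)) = -9/175760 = -0.00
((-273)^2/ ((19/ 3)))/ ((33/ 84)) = 6260436/ 209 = 29954.24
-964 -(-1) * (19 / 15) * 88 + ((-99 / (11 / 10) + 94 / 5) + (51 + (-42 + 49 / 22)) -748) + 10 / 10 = -547637 / 330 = -1659.51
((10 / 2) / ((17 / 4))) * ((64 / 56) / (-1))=-160 / 119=-1.34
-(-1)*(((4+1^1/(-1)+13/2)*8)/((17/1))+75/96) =2857/544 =5.25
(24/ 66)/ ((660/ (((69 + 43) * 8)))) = 896/ 1815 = 0.49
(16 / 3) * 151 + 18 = 2470 / 3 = 823.33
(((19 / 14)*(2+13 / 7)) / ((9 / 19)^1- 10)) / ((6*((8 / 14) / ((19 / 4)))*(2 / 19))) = -1172889 / 162176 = -7.23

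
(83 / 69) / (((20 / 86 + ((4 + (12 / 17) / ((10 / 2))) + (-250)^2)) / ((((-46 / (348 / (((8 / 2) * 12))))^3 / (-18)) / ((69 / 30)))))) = 8931065600 / 75218652945729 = 0.00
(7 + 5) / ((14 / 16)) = 96 / 7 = 13.71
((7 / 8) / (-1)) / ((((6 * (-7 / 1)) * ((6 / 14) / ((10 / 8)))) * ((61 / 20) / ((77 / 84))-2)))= 1925 / 42048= 0.05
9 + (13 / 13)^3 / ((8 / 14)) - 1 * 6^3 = -821 / 4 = -205.25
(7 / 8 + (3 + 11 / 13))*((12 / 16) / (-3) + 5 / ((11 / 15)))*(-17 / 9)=-2412283 / 41184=-58.57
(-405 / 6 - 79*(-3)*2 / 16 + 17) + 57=289 / 8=36.12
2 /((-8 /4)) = -1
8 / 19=0.42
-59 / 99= -0.60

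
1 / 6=0.17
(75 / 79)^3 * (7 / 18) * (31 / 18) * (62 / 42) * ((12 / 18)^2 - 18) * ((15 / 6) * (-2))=75078125 / 1011042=74.26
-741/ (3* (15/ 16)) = -3952/ 15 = -263.47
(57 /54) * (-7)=-7.39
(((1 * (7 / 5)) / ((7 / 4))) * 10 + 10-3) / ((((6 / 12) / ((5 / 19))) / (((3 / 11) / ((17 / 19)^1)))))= 450 / 187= 2.41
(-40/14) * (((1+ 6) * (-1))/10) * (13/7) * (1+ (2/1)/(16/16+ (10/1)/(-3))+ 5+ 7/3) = 4082/147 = 27.77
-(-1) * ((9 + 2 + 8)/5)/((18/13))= 247/90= 2.74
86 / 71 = 1.21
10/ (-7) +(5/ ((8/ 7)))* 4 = 225/ 14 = 16.07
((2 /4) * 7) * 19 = 133 /2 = 66.50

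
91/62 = 1.47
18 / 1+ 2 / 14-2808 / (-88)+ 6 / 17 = 65980 / 1309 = 50.40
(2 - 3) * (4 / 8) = -1 / 2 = -0.50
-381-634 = -1015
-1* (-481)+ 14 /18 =4336 /9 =481.78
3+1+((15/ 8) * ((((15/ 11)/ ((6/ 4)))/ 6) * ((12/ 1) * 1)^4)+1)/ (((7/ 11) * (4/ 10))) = 324111/ 14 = 23150.79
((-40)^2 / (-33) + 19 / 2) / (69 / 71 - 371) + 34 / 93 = 25314629 / 53752512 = 0.47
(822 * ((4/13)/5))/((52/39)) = 2466/65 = 37.94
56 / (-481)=-56 / 481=-0.12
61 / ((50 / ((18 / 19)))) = 1.16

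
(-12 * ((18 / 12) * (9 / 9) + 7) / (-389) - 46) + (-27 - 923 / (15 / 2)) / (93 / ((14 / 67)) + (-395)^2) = -584634516226 / 12782040135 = -45.74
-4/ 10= -2/ 5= -0.40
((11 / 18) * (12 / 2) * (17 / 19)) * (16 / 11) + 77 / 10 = 7109 / 570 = 12.47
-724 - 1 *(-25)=-699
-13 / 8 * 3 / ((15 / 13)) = -169 / 40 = -4.22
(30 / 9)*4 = 40 / 3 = 13.33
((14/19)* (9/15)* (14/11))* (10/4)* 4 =1176/209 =5.63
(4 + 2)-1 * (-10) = 16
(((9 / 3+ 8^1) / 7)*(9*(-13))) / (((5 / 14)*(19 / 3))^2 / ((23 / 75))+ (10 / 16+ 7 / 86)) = -213837624 / 20225333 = -10.57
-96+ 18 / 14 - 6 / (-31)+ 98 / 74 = -748274 / 8029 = -93.20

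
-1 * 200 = -200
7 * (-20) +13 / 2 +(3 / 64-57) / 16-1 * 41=-182333 / 1024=-178.06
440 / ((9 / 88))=4302.22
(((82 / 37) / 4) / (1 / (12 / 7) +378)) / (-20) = -123 / 1680910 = -0.00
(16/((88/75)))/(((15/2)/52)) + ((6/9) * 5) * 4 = 3560/33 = 107.88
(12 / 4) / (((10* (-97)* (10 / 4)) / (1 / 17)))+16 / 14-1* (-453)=131054254 / 288575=454.14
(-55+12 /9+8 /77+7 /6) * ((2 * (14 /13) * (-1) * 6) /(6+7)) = 96828 /1859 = 52.09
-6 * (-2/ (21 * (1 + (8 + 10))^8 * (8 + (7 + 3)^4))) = 1/ 297450123100074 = 0.00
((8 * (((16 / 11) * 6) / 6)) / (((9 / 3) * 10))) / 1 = 64 / 165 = 0.39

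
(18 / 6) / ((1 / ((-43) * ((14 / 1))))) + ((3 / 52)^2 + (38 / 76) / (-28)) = -34184243 / 18928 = -1806.01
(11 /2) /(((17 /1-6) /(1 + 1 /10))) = 11 /20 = 0.55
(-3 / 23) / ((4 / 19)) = -57 / 92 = -0.62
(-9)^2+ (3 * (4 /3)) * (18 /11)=963 /11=87.55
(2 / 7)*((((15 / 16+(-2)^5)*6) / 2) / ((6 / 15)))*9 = -9585 / 16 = -599.06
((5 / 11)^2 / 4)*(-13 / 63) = -325 / 30492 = -0.01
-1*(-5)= 5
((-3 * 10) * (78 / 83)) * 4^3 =-149760 / 83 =-1804.34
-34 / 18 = -17 / 9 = -1.89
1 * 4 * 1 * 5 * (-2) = -40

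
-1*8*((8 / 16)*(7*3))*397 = -33348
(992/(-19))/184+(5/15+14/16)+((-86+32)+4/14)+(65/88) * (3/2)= -83473883/1615152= -51.68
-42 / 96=-0.44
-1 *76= -76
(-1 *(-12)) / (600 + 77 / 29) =348 / 17477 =0.02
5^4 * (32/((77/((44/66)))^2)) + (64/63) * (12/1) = 730496/53361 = 13.69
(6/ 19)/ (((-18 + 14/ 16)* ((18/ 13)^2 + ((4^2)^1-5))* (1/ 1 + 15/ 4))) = -32448/ 107964631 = -0.00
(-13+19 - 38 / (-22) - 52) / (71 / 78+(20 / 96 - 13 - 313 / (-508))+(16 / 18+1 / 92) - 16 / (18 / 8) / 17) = 7545083208 / 1837807477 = 4.11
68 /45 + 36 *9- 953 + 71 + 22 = -24052 /45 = -534.49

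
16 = 16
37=37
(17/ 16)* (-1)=-17/ 16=-1.06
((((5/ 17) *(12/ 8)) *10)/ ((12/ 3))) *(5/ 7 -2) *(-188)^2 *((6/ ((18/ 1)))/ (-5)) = 397620/ 119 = 3341.34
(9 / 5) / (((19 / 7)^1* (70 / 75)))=27 / 38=0.71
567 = 567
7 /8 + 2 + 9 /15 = 139 /40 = 3.48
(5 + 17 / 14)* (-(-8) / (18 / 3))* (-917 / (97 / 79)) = -600242 / 97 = -6188.06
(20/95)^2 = 16/361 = 0.04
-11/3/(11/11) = -11/3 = -3.67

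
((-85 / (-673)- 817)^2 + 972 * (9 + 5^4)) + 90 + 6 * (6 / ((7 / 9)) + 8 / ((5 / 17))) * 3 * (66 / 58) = 590438615408442 / 459722935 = 1284335.78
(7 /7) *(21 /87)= 7 /29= 0.24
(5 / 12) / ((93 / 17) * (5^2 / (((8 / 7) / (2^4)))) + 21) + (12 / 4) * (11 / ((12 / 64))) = 69499669 / 394884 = 176.00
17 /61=0.28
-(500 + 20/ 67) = -33520/ 67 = -500.30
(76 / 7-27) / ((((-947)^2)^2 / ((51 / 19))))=-5763 / 106967428869973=-0.00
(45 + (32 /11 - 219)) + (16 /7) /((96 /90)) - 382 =-42423 /77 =-550.95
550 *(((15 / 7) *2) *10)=165000 / 7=23571.43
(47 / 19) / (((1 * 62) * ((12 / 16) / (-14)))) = -1316 / 1767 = -0.74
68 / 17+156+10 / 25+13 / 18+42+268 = 42401 / 90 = 471.12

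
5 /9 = 0.56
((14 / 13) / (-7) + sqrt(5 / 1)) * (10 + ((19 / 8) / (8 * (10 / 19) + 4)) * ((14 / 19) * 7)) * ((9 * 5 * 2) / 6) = -35855 / 1352 + 35855 * sqrt(5) / 208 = 358.93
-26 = -26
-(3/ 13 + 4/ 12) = -22/ 39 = -0.56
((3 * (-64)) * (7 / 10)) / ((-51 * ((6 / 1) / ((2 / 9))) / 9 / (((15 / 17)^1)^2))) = 3360 / 4913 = 0.68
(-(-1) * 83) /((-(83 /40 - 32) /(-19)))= -3320 /63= -52.70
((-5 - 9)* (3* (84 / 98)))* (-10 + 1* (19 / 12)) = 303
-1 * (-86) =86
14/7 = 2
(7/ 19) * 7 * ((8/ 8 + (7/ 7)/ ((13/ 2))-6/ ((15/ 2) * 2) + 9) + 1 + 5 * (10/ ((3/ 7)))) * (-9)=-3652509/ 1235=-2957.50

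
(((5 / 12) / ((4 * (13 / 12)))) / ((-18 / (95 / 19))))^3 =-15625 / 820025856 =-0.00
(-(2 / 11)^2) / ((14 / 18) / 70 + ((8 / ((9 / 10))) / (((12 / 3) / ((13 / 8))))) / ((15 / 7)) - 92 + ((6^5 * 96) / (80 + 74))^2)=-26460 / 18807327102601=-0.00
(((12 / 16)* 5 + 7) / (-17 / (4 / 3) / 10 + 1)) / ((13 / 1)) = -430 / 143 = -3.01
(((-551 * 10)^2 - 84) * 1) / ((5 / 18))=109296057.60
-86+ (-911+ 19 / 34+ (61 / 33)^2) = -36767717 / 37026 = -993.02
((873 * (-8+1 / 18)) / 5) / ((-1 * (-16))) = -13871 / 160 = -86.69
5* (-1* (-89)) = 445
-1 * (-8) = 8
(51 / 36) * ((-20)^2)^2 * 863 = 586840000 / 3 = 195613333.33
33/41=0.80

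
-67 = -67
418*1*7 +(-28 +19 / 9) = 26101 / 9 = 2900.11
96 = 96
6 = 6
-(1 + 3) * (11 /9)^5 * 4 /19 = -2576816 /1121931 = -2.30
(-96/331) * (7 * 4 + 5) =-3168/331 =-9.57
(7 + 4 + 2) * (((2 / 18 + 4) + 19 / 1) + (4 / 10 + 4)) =16094 / 45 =357.64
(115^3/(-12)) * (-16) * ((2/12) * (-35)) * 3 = -106461250/3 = -35487083.33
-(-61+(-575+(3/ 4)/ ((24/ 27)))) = 20325/ 32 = 635.16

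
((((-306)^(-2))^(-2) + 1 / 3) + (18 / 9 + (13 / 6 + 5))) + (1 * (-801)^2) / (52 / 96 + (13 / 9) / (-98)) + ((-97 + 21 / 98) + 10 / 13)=114109930406905 / 13013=8768918036.34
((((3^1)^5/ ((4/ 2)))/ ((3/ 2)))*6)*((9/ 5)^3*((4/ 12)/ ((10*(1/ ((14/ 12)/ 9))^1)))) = 12.25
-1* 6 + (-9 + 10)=-5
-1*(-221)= 221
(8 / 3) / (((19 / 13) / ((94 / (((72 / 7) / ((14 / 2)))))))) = 59878 / 513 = 116.72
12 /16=3 /4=0.75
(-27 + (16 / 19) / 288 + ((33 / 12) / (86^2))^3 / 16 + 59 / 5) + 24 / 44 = -57086728346496892249 / 3896273762768977920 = -14.65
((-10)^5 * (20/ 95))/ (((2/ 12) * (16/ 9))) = -1350000/ 19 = -71052.63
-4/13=-0.31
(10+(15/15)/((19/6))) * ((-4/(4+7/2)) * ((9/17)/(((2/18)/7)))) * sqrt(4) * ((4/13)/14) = -169344/20995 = -8.07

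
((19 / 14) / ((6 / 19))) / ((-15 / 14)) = -361 / 90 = -4.01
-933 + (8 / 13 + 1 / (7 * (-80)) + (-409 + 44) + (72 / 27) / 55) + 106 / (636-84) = -2389135181 / 1841840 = -1297.15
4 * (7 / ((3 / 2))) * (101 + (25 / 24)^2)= 411607 / 216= 1905.59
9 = 9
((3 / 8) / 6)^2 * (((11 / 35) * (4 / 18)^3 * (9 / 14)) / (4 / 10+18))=11 / 23369472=0.00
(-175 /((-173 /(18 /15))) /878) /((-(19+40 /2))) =-35 /987311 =-0.00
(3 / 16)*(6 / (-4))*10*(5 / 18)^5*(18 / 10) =-0.01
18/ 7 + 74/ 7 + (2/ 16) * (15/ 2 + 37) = 2095/ 112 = 18.71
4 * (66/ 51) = 88/ 17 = 5.18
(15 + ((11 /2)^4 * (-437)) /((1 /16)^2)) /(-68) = 102369857 /68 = 1505439.07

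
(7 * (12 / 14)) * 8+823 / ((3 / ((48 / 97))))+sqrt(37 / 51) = sqrt(1887) / 51+17824 / 97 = 184.60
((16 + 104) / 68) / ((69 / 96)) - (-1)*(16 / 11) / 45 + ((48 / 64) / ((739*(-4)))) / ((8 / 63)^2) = 362030547301 / 146462469120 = 2.47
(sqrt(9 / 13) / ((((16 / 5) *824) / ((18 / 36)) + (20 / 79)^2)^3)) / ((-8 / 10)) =-151929659700625 *sqrt(13) / 77248853252061722672283648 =-0.00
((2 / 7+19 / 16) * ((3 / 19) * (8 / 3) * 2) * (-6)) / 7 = -990 / 931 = -1.06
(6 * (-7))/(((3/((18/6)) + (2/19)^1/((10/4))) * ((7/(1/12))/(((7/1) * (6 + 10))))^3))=-85120/891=-95.53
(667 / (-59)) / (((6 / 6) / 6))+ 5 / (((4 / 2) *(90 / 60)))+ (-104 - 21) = -33836 / 177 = -191.16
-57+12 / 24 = -113 / 2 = -56.50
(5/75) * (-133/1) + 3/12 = -517/60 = -8.62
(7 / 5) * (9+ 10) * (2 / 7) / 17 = 38 / 85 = 0.45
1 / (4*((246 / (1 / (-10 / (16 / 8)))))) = -1 / 4920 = -0.00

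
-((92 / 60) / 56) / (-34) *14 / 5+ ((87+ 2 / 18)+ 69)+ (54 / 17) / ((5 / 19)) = 5146429 / 30600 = 168.18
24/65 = 0.37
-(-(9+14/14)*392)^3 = 60236288000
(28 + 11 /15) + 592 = 9311 /15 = 620.73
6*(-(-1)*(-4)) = -24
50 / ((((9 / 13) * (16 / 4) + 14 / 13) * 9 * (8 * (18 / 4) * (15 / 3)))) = 13 / 1620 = 0.01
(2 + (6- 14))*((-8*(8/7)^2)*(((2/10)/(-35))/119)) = -3072/1020425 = -0.00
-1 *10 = -10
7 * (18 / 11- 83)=-6265 / 11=-569.55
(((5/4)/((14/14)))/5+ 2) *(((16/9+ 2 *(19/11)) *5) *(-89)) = -115255/22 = -5238.86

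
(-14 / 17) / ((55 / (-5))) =0.07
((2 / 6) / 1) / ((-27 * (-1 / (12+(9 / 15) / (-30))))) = 599 / 4050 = 0.15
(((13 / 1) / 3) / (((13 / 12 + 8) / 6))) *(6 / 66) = 312 / 1199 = 0.26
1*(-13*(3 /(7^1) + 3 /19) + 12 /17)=-15642 /2261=-6.92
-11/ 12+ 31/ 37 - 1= -479/ 444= -1.08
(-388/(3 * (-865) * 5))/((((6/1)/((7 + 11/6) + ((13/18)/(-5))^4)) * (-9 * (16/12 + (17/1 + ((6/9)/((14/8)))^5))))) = -944882908243519/3542687365687875000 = -0.00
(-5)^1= -5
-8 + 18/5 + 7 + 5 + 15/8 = 379/40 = 9.48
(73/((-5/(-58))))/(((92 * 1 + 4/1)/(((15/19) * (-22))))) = -23287/152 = -153.20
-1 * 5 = -5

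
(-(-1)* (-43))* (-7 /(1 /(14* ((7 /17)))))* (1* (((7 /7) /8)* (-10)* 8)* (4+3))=-2064860 /17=-121462.35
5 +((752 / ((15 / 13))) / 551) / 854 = 5.00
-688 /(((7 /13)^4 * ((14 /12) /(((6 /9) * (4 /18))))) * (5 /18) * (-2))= 157199744 /84035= 1870.65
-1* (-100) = 100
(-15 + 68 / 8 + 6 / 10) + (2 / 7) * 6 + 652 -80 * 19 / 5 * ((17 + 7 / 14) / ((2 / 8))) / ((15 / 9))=-848413 / 70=-12120.19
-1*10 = -10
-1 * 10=-10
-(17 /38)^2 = -289 /1444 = -0.20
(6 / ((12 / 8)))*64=256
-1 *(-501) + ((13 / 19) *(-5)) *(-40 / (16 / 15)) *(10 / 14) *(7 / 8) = 176679 / 304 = 581.18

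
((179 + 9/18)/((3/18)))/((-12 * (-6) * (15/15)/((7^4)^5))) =1193559316701779514.96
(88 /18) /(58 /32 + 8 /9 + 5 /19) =13376 /8111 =1.65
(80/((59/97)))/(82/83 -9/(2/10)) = -644080/215527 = -2.99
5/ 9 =0.56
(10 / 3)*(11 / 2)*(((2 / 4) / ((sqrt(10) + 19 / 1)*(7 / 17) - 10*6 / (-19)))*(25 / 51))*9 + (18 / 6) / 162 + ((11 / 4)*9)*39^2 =16812145802605 / 446555484 - 3474625*sqrt(10) / 24808638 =37648.06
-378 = -378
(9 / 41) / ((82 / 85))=765 / 3362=0.23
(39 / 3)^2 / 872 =169 / 872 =0.19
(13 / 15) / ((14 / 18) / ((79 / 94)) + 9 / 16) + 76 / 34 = 4054162 / 1438795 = 2.82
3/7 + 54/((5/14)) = 5307/35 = 151.63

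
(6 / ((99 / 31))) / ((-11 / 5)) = -310 / 363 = -0.85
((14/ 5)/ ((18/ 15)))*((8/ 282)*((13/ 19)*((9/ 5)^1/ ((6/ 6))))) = 0.08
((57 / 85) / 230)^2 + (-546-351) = -342835639251 / 382202500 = -897.00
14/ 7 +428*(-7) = -2994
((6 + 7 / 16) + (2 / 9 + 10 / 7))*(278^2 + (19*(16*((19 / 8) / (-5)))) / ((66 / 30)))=384731917 / 616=624564.80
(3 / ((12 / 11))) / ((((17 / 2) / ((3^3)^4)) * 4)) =42984.20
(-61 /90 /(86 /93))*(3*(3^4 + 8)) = -168299 /860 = -195.70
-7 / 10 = -0.70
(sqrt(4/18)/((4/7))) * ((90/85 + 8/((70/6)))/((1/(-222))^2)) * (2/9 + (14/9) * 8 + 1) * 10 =116523804 * sqrt(2)/17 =9693502.59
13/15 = 0.87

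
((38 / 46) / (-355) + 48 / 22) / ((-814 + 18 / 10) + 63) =-195751 / 67289398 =-0.00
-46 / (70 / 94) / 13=-2162 / 455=-4.75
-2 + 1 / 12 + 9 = 7.08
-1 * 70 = -70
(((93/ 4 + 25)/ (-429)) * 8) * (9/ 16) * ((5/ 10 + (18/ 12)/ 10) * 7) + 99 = 170187/ 1760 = 96.70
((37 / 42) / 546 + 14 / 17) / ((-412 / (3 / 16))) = -321677 / 856617216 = -0.00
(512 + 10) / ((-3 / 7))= -1218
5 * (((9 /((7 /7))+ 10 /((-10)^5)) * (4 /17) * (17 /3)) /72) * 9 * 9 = 67.50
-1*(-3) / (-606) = -1 / 202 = -0.00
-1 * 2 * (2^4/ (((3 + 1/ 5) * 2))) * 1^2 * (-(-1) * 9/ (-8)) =45/ 8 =5.62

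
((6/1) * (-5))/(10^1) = -3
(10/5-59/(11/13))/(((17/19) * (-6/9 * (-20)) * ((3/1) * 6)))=-2831/8976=-0.32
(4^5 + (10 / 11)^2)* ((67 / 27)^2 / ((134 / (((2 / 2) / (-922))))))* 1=-2077067 / 40664349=-0.05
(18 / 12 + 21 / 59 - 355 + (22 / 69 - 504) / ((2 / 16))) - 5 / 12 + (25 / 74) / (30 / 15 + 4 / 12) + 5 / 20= -9241962563 / 2108778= -4382.62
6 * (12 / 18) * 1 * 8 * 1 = 32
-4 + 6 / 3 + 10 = 8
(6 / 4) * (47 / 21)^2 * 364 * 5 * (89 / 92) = 12779065 / 966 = 13228.85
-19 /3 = -6.33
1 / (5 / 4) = 4 / 5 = 0.80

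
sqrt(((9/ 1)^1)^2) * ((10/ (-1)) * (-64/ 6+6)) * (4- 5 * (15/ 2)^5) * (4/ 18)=-132886145/ 12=-11073845.42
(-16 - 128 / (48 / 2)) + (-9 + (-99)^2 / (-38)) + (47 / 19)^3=-273.12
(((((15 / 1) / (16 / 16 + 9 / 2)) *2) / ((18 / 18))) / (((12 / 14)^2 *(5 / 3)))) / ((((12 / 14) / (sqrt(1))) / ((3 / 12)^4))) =343 / 16896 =0.02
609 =609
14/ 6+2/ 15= 37/ 15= 2.47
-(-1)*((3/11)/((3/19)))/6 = 19/66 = 0.29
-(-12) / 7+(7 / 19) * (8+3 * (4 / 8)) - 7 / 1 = -25 / 14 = -1.79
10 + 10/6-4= 23/3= 7.67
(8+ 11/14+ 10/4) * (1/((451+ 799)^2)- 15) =-1851562421/10937500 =-169.29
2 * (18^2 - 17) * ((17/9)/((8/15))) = 26095/12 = 2174.58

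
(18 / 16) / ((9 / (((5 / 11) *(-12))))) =-15 / 22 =-0.68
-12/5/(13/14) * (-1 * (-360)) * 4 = -48384/13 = -3721.85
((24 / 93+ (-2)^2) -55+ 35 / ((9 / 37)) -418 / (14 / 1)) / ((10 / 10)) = 123605 / 1953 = 63.29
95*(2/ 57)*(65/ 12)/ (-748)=-325/ 13464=-0.02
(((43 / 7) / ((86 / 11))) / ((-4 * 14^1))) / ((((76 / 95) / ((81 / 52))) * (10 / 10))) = -4455 / 163072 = -0.03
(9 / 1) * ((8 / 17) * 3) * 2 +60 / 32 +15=5751 / 136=42.29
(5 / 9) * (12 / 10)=2 / 3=0.67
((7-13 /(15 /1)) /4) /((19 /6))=46 /95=0.48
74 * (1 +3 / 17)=87.06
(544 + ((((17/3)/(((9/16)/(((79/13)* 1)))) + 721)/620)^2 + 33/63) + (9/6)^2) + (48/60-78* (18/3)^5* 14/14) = -200887589407358093/331509250800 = -605978.83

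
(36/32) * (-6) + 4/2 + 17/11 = -141/44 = -3.20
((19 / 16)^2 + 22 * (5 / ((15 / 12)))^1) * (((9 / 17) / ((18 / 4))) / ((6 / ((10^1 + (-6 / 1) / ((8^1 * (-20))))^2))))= 14759033201 / 83558400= 176.63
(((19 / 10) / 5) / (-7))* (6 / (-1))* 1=57 / 175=0.33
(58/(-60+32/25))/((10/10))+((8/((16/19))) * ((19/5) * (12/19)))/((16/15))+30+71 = 356393/2936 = 121.39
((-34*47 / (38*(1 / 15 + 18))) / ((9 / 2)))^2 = 63840100 / 238609809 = 0.27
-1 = -1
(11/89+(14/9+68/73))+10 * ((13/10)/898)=137842543/52508754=2.63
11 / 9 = 1.22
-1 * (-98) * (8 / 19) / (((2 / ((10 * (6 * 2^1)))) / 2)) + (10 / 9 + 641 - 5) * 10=11322.69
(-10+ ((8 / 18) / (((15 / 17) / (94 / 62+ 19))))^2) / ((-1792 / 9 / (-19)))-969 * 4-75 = -763667829943 / 193737600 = -3941.76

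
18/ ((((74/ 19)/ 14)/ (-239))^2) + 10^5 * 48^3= 15158232240642/ 1369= 11072485201.35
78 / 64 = 39 / 32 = 1.22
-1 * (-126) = 126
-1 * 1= -1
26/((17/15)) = 390/17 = 22.94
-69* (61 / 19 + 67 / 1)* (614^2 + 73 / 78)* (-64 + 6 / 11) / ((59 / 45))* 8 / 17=41596179629.32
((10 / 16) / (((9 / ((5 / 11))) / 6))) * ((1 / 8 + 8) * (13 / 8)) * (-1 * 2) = -5.00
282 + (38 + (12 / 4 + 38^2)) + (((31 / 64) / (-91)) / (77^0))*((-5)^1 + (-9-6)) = 2572907 / 1456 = 1767.11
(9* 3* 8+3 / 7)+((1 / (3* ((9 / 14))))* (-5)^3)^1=28655 / 189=151.61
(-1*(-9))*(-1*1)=-9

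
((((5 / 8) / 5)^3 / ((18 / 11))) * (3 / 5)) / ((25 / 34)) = 187 / 192000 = 0.00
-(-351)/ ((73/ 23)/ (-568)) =-4585464/ 73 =-62814.58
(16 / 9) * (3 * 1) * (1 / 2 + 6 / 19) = 4.35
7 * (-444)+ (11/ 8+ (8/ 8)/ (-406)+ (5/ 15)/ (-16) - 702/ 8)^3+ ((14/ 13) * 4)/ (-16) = -7793970817432809605/ 12026940936192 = -648042.66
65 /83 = 0.78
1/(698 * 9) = 1/6282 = 0.00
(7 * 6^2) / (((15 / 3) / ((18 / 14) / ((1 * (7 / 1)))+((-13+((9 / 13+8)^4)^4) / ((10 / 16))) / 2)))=4986704891708560272919521143458872468 / 116447906607056472175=42823482508240964.46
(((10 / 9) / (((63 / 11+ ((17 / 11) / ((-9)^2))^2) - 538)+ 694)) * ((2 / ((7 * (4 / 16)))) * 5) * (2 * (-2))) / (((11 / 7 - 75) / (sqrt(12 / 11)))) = 0.00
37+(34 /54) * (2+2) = 1067 /27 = 39.52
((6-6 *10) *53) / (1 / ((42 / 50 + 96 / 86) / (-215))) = 6018786 / 231125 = 26.04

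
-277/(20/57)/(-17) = 15789/340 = 46.44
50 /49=1.02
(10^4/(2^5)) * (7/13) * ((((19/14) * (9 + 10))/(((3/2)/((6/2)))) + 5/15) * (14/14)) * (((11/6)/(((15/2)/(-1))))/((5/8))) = -1199000/351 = -3415.95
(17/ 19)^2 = 289/ 361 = 0.80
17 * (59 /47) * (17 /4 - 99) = -380137 /188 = -2022.01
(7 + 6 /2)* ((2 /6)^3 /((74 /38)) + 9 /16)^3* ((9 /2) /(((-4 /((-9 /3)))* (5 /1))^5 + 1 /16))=4015301736875 /5975299373596416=0.00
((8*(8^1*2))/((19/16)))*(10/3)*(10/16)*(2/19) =25600/1083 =23.64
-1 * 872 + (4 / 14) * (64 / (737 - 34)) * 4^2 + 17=-4205407 / 4921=-854.58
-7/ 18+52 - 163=-2005/ 18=-111.39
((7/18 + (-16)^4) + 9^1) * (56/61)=33034876/549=60172.82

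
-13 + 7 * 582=4061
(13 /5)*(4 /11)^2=208 /605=0.34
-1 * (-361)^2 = -130321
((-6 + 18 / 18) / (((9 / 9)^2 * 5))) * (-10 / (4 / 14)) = 35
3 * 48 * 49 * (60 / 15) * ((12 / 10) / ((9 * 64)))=294 / 5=58.80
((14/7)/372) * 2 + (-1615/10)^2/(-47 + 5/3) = -575.33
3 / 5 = 0.60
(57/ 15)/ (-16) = -19/ 80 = -0.24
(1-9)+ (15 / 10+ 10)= 7 / 2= 3.50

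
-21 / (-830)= 21 / 830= 0.03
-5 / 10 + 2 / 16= -3 / 8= -0.38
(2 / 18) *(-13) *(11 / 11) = -13 / 9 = -1.44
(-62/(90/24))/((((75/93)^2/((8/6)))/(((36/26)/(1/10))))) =-3813248/8125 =-469.32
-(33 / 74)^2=-1089 / 5476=-0.20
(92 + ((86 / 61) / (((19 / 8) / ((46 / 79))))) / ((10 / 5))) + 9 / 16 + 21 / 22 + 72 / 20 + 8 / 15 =23645926477 / 241721040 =97.82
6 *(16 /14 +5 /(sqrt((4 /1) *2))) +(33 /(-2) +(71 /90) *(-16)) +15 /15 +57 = 15 *sqrt(2) /2 +22513 /630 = 46.34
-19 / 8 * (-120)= 285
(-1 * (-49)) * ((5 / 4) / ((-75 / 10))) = -49 / 6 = -8.17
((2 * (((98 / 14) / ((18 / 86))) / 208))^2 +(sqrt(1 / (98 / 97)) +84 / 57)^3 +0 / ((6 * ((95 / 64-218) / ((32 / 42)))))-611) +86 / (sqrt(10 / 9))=-25378058355179 / 42063997248 +265513 * sqrt(194) / 495292 +129 * sqrt(10) / 5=-514.27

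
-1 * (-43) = 43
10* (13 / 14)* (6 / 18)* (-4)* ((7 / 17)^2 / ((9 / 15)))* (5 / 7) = -6500 / 2601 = -2.50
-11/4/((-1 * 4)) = 11/16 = 0.69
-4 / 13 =-0.31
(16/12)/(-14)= -2/21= -0.10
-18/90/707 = -1/3535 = -0.00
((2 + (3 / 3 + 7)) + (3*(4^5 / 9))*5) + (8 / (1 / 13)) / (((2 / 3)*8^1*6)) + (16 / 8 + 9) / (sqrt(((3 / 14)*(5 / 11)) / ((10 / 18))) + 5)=79004537 / 45876-33*sqrt(462) / 3823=1721.95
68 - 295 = -227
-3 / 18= -1 / 6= -0.17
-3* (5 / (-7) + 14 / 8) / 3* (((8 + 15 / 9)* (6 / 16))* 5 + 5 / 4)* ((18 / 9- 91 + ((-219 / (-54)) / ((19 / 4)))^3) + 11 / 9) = 979449878315 / 560023632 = 1748.94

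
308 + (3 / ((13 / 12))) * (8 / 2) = 4148 / 13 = 319.08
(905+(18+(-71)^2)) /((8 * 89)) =8.38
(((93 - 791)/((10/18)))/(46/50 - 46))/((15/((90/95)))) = 37692/21413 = 1.76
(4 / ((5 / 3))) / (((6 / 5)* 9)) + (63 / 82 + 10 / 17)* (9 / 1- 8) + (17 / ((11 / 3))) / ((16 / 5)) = 3342631 / 1104048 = 3.03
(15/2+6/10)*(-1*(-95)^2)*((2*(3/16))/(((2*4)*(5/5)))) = -438615/128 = -3426.68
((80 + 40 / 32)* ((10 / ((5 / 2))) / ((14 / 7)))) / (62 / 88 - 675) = -7150 / 29669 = -0.24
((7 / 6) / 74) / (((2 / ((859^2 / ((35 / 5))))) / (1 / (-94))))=-737881 / 83472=-8.84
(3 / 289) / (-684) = -1 / 65892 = -0.00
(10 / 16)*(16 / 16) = 5 / 8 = 0.62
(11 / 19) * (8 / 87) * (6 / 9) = 176 / 4959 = 0.04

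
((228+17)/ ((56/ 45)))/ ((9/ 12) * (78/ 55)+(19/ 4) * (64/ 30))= 51975/ 2956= 17.58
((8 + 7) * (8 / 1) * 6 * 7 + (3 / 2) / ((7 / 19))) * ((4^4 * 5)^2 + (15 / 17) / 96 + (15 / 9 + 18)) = 62940953544029 / 7616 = 8264305875.00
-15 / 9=-5 / 3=-1.67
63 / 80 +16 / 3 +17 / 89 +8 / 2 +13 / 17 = 4022117 / 363120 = 11.08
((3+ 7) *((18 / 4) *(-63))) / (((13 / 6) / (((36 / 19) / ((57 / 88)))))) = -17962560 / 4693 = -3827.52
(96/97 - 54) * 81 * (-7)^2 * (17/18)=-19274787/97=-198709.14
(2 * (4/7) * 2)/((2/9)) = 72/7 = 10.29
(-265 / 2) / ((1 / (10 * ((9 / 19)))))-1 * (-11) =-11716 / 19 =-616.63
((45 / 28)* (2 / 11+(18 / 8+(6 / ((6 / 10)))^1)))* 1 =24615 / 1232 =19.98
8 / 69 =0.12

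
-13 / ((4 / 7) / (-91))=8281 / 4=2070.25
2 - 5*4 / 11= 2 / 11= 0.18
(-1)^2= 1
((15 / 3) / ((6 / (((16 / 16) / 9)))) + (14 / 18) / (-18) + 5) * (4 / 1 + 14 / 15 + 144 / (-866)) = 12663458 / 526095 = 24.07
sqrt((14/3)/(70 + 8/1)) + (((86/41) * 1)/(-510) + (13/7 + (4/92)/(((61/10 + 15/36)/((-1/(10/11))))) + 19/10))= sqrt(91)/39 + 290027839/77429730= 3.99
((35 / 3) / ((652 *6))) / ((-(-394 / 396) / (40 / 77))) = 50 / 32111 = 0.00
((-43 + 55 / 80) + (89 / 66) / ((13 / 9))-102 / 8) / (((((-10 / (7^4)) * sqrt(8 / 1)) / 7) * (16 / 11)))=2081496529 * sqrt(2) / 133120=22112.99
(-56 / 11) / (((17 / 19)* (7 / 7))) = -1064 / 187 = -5.69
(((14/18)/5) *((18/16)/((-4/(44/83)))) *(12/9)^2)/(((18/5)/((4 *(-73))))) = 22484/6723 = 3.34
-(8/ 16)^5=-1/ 32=-0.03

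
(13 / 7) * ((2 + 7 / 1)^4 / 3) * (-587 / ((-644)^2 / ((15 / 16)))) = -250334955 / 46450432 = -5.39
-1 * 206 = -206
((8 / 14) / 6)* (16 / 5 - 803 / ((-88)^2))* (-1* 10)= -519 / 176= -2.95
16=16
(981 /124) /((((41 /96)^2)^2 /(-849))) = -17684860502016 /87598591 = -201885.22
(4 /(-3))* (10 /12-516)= 6182 /9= 686.89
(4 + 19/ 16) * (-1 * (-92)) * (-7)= -13363/ 4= -3340.75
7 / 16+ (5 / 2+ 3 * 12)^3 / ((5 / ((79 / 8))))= 36066247 / 320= 112707.02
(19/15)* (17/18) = 323/270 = 1.20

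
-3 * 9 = -27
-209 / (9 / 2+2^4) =-418 / 41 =-10.20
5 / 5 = 1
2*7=14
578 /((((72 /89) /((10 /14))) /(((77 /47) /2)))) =1414655 /3384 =418.04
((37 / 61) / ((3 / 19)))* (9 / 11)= 2109 / 671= 3.14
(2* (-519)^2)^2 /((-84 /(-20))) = 483702322140 /7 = 69100331734.29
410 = 410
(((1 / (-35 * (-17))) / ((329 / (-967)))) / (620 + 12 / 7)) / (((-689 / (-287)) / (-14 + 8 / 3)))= 0.00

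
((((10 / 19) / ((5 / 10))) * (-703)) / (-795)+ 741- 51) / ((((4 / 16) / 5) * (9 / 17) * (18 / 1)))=18675860 / 12879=1450.10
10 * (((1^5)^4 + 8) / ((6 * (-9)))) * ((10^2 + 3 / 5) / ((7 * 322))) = -503 / 6762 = -0.07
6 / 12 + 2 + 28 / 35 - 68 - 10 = -747 / 10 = -74.70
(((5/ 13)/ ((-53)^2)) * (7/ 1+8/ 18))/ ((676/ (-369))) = -13735/ 24685492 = -0.00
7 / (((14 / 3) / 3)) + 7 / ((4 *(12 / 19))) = 349 / 48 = 7.27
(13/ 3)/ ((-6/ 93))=-403/ 6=-67.17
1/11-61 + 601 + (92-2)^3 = 8024941/11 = 729540.09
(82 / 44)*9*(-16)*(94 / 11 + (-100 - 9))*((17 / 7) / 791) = 55453320 / 669977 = 82.77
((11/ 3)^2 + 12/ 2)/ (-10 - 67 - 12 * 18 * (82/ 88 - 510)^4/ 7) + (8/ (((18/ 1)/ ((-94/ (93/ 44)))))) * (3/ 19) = -22487894765338964061056/ 7205532528451611168459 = -3.12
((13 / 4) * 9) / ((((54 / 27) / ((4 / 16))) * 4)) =0.91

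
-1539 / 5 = -307.80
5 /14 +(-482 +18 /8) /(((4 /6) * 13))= -40039 /728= -55.00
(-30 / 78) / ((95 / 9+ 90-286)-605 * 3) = 45 / 234052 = 0.00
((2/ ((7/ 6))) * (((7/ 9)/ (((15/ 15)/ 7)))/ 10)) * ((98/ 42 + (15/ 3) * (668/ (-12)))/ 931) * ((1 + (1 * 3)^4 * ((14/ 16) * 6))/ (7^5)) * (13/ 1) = -203918/ 2235331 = -0.09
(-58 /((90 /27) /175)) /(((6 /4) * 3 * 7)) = -290 /3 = -96.67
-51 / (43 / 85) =-4335 / 43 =-100.81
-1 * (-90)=90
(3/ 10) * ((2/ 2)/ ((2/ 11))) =33/ 20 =1.65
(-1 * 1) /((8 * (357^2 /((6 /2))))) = -1 /339864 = -0.00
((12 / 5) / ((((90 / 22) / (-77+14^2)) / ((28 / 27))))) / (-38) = -73304 / 38475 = -1.91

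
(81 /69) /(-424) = -27 /9752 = -0.00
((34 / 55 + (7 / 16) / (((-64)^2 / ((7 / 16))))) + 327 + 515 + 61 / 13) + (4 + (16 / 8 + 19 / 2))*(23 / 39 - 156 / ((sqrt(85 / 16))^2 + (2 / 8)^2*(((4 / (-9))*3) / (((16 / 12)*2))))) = 896541498001 / 2249195520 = 398.61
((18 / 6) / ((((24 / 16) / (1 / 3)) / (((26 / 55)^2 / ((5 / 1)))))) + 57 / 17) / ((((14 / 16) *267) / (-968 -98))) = -22252613552 / 1441699875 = -15.43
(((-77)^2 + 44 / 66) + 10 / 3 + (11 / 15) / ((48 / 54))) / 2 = 237353 / 80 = 2966.91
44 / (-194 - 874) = -11 / 267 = -0.04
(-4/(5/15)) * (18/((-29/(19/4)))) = 1026/29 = 35.38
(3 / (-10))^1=-3 / 10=-0.30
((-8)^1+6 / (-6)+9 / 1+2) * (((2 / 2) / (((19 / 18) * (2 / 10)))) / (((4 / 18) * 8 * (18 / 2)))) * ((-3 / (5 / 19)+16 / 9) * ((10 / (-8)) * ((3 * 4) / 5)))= 1299 / 76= 17.09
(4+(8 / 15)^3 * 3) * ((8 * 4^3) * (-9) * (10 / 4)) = -1283072 / 25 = -51322.88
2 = 2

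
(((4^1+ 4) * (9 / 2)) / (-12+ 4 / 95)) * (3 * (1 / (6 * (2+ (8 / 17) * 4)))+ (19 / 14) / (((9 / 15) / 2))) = -1225215 / 87472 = -14.01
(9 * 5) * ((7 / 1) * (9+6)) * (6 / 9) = 3150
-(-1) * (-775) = -775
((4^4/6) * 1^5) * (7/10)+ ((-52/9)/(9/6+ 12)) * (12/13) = 11936/405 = 29.47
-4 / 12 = -1 / 3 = -0.33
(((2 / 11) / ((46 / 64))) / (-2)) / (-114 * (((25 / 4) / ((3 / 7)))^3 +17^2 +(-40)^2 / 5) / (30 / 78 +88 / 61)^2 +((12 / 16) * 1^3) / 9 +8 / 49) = 841300992 / 842688055194887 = 0.00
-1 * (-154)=154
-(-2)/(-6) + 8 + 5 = 38/3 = 12.67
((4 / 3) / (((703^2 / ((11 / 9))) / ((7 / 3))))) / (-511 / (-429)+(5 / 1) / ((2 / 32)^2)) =44044 / 7334079845733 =0.00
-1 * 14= -14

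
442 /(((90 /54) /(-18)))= -23868 /5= -4773.60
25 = 25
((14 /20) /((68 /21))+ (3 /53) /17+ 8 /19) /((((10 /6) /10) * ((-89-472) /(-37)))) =16229273 /64025060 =0.25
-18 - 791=-809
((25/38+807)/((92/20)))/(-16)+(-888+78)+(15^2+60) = -535.97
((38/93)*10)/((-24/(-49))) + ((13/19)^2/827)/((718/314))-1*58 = -2969790732043/59805532134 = -49.66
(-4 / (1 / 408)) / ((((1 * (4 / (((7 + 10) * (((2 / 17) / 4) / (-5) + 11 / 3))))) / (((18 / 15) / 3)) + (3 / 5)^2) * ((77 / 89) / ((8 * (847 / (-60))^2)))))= -421094262512 / 72909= -5775614.29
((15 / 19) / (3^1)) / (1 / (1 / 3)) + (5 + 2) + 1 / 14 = 5713 / 798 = 7.16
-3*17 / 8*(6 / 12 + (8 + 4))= -1275 / 16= -79.69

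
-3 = -3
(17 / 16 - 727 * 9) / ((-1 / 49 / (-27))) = -138479733 / 16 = -8654983.31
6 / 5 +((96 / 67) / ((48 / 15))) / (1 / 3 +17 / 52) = 64806 / 34505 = 1.88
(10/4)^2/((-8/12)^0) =25/4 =6.25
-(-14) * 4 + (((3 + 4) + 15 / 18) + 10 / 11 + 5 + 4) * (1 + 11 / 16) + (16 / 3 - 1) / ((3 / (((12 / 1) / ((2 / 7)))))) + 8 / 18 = 465859 / 3168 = 147.05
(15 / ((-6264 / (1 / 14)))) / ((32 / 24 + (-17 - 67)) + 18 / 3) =1 / 448224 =0.00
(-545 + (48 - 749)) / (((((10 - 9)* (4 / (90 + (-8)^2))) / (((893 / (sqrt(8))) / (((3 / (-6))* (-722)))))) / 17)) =-38328829* sqrt(2) / 76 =-713225.66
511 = 511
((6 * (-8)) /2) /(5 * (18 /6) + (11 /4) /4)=-384 /251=-1.53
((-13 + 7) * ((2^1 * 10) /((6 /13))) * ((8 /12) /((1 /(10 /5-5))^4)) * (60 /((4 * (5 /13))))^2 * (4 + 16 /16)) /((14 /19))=-1014354900 /7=-144907842.86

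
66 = 66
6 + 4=10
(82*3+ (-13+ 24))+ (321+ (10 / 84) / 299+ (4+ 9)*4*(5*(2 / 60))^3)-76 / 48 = 130350037 / 226044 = 576.66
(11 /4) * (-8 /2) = -11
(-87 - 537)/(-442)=24/17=1.41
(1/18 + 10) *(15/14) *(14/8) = 18.85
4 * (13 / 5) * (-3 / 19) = -156 / 95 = -1.64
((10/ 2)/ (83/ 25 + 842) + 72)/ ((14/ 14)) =1521701/ 21133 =72.01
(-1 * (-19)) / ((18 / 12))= 38 / 3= 12.67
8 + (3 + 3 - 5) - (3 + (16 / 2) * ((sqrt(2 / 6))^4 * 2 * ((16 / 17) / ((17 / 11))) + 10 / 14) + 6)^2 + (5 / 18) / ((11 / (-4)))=-877496608034 / 3646443339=-240.64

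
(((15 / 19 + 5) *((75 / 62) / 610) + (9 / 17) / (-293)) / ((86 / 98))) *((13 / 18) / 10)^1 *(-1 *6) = -0.00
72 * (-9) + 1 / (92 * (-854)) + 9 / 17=-864797993 / 1335656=-647.47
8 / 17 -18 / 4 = -137 / 34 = -4.03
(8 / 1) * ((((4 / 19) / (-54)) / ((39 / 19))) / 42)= -8 / 22113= -0.00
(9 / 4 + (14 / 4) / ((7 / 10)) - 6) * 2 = 5 / 2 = 2.50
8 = 8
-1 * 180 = -180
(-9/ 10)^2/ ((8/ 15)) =243/ 160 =1.52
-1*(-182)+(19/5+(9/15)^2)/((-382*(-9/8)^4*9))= 51316320458/281958975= 182.00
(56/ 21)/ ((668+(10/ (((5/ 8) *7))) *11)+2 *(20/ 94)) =329/ 85569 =0.00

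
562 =562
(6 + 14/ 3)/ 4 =8/ 3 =2.67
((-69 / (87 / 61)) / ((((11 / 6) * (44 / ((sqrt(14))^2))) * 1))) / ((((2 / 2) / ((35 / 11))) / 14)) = -14436870 / 38599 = -374.02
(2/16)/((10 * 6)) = 1/480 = 0.00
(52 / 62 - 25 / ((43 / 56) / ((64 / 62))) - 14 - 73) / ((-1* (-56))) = -159653 / 74648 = -2.14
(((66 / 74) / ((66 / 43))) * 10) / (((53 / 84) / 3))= 54180 / 1961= 27.63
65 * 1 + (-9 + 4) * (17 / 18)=1085 / 18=60.28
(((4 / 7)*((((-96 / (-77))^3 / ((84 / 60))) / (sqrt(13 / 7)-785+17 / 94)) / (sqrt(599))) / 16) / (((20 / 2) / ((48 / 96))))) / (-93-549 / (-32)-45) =5211684864*sqrt(54509) / 658020789459860643885145+584318582784*sqrt(599) / 13428995703262462120105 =0.00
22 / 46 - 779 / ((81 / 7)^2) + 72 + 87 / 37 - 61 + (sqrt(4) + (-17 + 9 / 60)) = -6.84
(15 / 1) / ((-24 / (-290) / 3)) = 2175 / 4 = 543.75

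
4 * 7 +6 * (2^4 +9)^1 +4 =182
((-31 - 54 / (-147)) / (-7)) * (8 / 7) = 12008 / 2401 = 5.00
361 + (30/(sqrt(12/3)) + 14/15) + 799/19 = 119411/285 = 418.99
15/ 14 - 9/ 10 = 6/ 35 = 0.17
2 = 2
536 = 536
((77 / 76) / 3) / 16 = 77 / 3648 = 0.02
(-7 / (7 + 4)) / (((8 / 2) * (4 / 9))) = -63 / 176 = -0.36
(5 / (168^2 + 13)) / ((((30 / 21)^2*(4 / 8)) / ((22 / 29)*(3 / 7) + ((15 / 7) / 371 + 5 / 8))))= 575933 / 3472021520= 0.00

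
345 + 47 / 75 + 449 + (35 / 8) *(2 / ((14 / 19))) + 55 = 861.50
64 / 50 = 32 / 25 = 1.28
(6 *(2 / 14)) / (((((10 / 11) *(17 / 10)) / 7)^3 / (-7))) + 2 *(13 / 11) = -30003440 / 54043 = -555.18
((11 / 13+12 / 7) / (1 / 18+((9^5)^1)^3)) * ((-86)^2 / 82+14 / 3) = 16311864 / 13827236649212441273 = 0.00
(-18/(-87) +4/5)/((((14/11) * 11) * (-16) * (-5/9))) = 657/81200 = 0.01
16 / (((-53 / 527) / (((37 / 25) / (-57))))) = 311984 / 75525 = 4.13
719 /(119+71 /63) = 45297 /7568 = 5.99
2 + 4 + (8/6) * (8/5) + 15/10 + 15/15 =319/30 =10.63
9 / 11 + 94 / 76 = 859 / 418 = 2.06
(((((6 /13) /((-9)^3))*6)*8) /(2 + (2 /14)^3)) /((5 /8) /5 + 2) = -87808 /12297987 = -0.01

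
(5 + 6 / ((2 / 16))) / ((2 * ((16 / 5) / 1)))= 265 / 32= 8.28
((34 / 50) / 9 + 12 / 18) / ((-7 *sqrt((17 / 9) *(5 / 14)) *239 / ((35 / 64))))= -167 *sqrt(1190) / 19502400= -0.00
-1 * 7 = -7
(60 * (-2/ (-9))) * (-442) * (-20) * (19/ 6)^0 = 353600/ 3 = 117866.67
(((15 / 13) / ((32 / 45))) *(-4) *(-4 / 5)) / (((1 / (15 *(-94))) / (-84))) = 7994700 / 13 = 614976.92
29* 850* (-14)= -345100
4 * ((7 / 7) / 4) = 1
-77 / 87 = -0.89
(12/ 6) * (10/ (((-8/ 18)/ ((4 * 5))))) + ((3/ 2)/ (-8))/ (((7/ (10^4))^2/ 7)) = -18756300/ 7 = -2679471.43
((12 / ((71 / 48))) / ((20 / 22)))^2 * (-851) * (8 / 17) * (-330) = 10524420.83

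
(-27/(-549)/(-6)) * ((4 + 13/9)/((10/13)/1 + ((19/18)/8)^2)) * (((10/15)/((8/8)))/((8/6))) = -366912/12935233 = -0.03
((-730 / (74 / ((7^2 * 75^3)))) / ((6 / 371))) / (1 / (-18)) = 8397845859375 / 37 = 226968807010.14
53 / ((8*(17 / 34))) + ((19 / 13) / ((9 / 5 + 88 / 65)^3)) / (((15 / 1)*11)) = 602726989 / 45487860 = 13.25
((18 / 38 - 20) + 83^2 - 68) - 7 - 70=127765 / 19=6724.47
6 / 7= 0.86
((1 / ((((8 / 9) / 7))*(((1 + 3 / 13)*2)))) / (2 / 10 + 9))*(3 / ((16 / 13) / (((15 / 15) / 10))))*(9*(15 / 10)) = 862407 / 753664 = 1.14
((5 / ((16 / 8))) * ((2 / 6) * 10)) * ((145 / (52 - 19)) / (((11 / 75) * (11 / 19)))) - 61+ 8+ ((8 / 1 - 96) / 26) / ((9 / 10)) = 374.46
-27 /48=-9 /16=-0.56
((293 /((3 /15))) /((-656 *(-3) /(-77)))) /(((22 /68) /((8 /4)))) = -174335 /492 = -354.34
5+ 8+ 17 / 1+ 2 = 32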